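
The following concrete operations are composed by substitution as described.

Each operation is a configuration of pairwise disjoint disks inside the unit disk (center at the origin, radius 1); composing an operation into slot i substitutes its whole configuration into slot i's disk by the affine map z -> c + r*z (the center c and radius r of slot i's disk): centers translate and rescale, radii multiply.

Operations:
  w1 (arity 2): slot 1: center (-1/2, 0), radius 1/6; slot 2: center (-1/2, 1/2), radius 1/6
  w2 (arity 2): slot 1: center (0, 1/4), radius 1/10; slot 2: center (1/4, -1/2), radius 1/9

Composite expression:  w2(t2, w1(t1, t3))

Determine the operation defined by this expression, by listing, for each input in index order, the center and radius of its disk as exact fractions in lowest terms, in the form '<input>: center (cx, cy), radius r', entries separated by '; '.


Follow each t-input down from w2: c' goes to c + r*c', radius to r*r'.
input t2: composing its 1 substitution step yields center (0, 1/4), radius 1/10
input t1: composing its 2 substitution steps yields center (7/36, -1/2), radius 1/54
input t3: composing its 2 substitution steps yields center (7/36, -4/9), radius 1/54

t1: center (7/36, -1/2), radius 1/54; t2: center (0, 1/4), radius 1/10; t3: center (7/36, -4/9), radius 1/54


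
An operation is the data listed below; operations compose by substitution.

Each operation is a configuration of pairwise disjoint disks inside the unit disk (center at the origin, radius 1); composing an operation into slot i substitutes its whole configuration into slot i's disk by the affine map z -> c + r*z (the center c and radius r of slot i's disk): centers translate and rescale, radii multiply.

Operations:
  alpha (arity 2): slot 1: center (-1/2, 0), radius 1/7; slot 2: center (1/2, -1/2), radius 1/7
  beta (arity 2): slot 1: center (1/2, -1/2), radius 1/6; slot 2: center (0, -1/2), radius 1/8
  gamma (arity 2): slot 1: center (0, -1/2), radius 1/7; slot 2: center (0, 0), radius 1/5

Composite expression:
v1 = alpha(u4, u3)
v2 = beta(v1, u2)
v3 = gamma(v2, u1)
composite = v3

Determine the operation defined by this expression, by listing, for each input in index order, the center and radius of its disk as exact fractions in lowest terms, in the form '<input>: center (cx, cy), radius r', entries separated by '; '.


u1: center (0, 0), radius 1/5; u2: center (0, -4/7), radius 1/56; u3: center (1/12, -7/12), radius 1/294; u4: center (5/84, -4/7), radius 1/294

Follow each u-input down from gamma: c' goes to c + r*c', radius to r*r'.
u4: after 3 affine steps, its disk has center (5/84, -4/7), radius 1/294
u3: after 3 affine steps, its disk has center (1/12, -7/12), radius 1/294
u2: after 2 affine steps, its disk has center (0, -4/7), radius 1/56
u1: after 1 affine step, its disk has center (0, 0), radius 1/5


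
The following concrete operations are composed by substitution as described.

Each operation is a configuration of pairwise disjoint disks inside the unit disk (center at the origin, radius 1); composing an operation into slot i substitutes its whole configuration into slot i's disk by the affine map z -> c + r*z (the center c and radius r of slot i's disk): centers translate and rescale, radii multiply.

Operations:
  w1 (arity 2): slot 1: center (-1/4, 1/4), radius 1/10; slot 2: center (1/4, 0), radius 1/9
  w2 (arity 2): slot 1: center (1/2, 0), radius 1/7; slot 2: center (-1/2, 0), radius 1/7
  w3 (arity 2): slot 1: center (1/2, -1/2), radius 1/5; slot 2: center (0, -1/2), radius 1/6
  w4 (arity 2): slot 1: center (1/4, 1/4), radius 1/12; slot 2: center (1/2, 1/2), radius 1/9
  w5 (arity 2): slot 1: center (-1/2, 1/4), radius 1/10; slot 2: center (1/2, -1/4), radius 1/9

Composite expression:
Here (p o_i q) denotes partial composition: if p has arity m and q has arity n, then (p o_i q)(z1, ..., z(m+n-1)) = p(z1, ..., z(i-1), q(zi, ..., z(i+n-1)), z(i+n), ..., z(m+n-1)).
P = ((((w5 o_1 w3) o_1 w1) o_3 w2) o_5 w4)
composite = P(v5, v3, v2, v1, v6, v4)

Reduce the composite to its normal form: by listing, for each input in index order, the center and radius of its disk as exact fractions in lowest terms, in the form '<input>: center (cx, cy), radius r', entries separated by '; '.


Each v-disk chains the slot maps above it in w5; radii multiply.
tracing v5 down its 3-map path: center (-91/200, 41/200), radius 1/500
tracing v3 down its 3-map path: center (-89/200, 1/5), radius 1/450
tracing v2 down its 3-map path: center (-59/120, 1/5), radius 1/420
tracing v1 down its 3-map path: center (-61/120, 1/5), radius 1/420
tracing v6 down its 2-map path: center (19/36, -2/9), radius 1/108
tracing v4 down its 2-map path: center (5/9, -7/36), radius 1/81

v1: center (-61/120, 1/5), radius 1/420; v2: center (-59/120, 1/5), radius 1/420; v3: center (-89/200, 1/5), radius 1/450; v4: center (5/9, -7/36), radius 1/81; v5: center (-91/200, 41/200), radius 1/500; v6: center (19/36, -2/9), radius 1/108


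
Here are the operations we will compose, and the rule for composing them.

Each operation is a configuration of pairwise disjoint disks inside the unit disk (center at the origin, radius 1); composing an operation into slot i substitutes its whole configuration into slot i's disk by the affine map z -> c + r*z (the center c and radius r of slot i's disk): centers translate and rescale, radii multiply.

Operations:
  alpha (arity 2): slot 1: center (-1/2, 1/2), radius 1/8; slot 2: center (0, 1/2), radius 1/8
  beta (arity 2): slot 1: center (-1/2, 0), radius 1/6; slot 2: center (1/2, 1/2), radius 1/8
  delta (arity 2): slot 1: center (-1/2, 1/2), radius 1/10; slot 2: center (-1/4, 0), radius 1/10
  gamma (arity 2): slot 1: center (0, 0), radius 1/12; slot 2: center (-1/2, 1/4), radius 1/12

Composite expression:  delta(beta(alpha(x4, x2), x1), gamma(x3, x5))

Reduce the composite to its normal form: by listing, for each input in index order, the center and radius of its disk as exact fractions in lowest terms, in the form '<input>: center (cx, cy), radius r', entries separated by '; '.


Only the slot chain above each x matters under delta; compose those maps.
x4: after 3 affine steps, its disk has center (-67/120, 61/120), radius 1/480
x2: after 3 affine steps, its disk has center (-11/20, 61/120), radius 1/480
x1: after 2 affine steps, its disk has center (-9/20, 11/20), radius 1/80
x3: after 2 affine steps, its disk has center (-1/4, 0), radius 1/120
x5: after 2 affine steps, its disk has center (-3/10, 1/40), radius 1/120

x1: center (-9/20, 11/20), radius 1/80; x2: center (-11/20, 61/120), radius 1/480; x3: center (-1/4, 0), radius 1/120; x4: center (-67/120, 61/120), radius 1/480; x5: center (-3/10, 1/40), radius 1/120


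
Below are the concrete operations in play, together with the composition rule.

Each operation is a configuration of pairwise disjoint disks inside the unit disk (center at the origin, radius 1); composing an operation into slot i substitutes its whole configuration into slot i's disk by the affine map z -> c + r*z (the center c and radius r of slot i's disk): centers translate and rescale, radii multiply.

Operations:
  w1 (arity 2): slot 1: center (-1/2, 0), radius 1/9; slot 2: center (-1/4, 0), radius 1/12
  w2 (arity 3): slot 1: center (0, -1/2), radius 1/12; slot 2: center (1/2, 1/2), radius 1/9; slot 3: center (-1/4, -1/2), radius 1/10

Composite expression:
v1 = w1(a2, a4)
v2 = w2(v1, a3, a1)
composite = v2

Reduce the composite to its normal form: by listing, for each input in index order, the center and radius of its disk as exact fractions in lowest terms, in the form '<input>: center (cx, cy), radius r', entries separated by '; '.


a1: center (-1/4, -1/2), radius 1/10; a2: center (-1/24, -1/2), radius 1/108; a3: center (1/2, 1/2), radius 1/9; a4: center (-1/48, -1/2), radius 1/144

Below w2, radii multiply path by path; the a-disk centers shift.
input a2: applying the 2 nested substitutions gives center (-1/24, -1/2), radius 1/108
input a4: applying the 2 nested substitutions gives center (-1/48, -1/2), radius 1/144
input a3: applying the 1 nested substitution gives center (1/2, 1/2), radius 1/9
input a1: applying the 1 nested substitution gives center (-1/4, -1/2), radius 1/10


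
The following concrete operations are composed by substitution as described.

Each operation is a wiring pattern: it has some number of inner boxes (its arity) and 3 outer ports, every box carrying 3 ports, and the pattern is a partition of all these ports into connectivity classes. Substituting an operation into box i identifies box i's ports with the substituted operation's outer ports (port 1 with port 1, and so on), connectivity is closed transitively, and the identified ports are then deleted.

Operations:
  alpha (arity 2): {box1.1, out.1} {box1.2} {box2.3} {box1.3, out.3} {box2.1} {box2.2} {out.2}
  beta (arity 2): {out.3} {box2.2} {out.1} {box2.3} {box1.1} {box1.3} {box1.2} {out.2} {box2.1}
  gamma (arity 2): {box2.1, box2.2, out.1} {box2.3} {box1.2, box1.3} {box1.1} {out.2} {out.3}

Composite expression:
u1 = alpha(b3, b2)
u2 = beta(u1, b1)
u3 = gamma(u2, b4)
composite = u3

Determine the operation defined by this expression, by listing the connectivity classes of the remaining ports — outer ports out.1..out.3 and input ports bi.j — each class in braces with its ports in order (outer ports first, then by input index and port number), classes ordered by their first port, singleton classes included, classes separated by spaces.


After gluing at gamma, chains via deleted ports link the b-ports.
composing alpha on (b3, b2), with out.j its own outer ports: {out.1, b3.1} {out.2} {out.3, b3.3} {b2.1} {b2.2} {b2.3} {b3.2}
composing beta on (b3, b2, b1), with out.j its own outer ports: {out.1} {out.2} {out.3} {b1.1} {b1.2} {b1.3} {b2.1} {b2.2} {b2.3} {b3.1} {b3.2} {b3.3}
composing gamma on (b3, b2, b1, b4), with out.j its own outer ports: {out.1, b4.1, b4.2} {out.2} {out.3} {b1.1} {b1.2} {b1.3} {b2.1} {b2.2} {b2.3} {b3.1} {b3.2} {b3.3} {b4.3}

{out.1, b4.1, b4.2} {out.2} {out.3} {b1.1} {b1.2} {b1.3} {b2.1} {b2.2} {b2.3} {b3.1} {b3.2} {b3.3} {b4.3}


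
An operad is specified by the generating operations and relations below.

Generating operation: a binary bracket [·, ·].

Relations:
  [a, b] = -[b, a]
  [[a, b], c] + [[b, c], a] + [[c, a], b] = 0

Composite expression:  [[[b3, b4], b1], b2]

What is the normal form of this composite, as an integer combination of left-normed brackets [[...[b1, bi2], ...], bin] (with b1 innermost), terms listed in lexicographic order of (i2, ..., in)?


-[[[b1, b3], b4], b2] + [[[b1, b4], b3], b2]

A multilinear Lie element is pinned by b1-initial words (b1 innermost).
Composite bracket: [[[b3, b4], b1], b2]
Each bracket splits as ab - ba, giving 8 signed words (2^3 = 8).
Only words starting with b1 matter:
  b1b3b4b2 appears with sign -1, giving the term -[[[b1, b3], b4], b2]
  b1b4b3b2 appears with sign +1, giving the term +[[[b1, b4], b3], b2]


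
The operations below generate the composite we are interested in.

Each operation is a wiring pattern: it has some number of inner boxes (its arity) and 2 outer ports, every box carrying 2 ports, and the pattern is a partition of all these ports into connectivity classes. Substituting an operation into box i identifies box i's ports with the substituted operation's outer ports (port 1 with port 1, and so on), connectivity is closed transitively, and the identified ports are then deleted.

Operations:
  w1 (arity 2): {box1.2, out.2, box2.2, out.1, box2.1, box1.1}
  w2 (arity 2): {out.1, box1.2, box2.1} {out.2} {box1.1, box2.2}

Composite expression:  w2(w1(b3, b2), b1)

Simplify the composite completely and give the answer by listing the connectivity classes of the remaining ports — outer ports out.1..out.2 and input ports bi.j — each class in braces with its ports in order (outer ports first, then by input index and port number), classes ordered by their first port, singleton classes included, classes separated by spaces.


{out.1, b1.1, b1.2, b2.1, b2.2, b3.1, b3.2} {out.2}

Two ports join when wires chain via w2-identified ports.
through w1, on inputs (b3, b2): {out.1, out.2, b2.1, b2.2, b3.1, b3.2} (out.j = stage outer ports)
through w2, on inputs (b3, b2, b1): {out.1, b1.1, b1.2, b2.1, b2.2, b3.1, b3.2} {out.2} (out.j = stage outer ports)


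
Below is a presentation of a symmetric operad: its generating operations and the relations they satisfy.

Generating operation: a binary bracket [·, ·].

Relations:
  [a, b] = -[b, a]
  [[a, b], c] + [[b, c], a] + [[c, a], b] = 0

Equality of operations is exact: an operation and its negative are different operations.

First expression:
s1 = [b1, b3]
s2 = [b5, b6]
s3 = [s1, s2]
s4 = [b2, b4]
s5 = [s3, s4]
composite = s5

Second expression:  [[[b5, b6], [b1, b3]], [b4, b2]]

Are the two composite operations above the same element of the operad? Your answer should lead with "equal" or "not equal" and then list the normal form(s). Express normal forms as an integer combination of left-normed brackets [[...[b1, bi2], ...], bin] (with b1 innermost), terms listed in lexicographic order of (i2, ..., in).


Normal form of the first expression: [[[[[b1, b3], b5], b6], b2], b4] - [[[[[b1, b3], b5], b6], b4], b2] - [[[[[b1, b3], b6], b5], b2], b4] + [[[[[b1, b3], b6], b5], b4], b2]
Normal form of the second expression: [[[[[b1, b3], b5], b6], b2], b4] - [[[[[b1, b3], b5], b6], b4], b2] - [[[[[b1, b3], b6], b5], b2], b4] + [[[[[b1, b3], b6], b5], b4], b2]
The normal forms match — equal.

equal: each reduces to [[[[[b1, b3], b5], b6], b2], b4] - [[[[[b1, b3], b5], b6], b4], b2] - [[[[[b1, b3], b6], b5], b2], b4] + [[[[[b1, b3], b6], b5], b4], b2]


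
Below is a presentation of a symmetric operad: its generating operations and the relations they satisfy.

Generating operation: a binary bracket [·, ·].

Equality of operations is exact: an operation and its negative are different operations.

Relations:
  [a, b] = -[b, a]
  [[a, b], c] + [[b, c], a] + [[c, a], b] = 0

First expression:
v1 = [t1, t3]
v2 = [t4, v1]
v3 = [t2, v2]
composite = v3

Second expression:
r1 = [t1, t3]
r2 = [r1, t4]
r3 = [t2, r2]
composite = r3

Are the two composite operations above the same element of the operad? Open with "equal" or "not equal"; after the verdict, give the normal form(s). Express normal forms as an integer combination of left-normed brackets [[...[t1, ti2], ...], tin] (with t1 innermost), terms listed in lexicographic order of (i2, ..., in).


not equal: they reduce to [[[t1, t3], t4], t2] and -[[[t1, t3], t4], t2]

The first expression, normalized: [[[t1, t3], t4], t2]
The second expression, normalized: -[[[t1, t3], t4], t2]
No match — not equal.


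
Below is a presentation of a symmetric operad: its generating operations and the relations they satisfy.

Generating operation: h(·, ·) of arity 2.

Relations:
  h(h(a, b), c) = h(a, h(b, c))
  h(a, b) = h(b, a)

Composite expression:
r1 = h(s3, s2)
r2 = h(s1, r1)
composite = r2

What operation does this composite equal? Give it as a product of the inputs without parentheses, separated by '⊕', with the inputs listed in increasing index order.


Reordering under h is free, so list the s-inputs canonically.
h(s3, s2) spells out as s3 ⊕ s2
h(s1, h(s3, s2)) spells out as s1 ⊕ s3 ⊕ s2
sorting the factors by input index: s1 ⊕ s2 ⊕ s3

s1 ⊕ s2 ⊕ s3


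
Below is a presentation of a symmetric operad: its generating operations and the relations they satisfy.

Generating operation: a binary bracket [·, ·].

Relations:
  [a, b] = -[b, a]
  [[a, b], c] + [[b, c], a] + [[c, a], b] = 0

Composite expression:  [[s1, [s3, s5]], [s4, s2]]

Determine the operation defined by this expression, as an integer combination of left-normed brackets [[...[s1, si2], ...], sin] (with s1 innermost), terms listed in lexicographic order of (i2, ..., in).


-[[[[s1, s3], s5], s2], s4] + [[[[s1, s3], s5], s4], s2] + [[[[s1, s5], s3], s2], s4] - [[[[s1, s5], s3], s4], s2]

Left-normed coefficients sit on the s1-initial expansion words.
Composite bracket: [[s1, [s3, s5]], [s4, s2]]
The bracket unfolds into 16 signed words via [a, b] = ab - ba (2^4 = 16).
Coefficients come from the s1-initial words:
  from s1s3s5s2s4, sign -1: term -[[[[s1, s3], s5], s2], s4]
  from s1s3s5s4s2, sign +1: term +[[[[s1, s3], s5], s4], s2]
  from s1s5s3s2s4, sign +1: term +[[[[s1, s5], s3], s2], s4]
  from s1s5s3s4s2, sign -1: term -[[[[s1, s5], s3], s4], s2]


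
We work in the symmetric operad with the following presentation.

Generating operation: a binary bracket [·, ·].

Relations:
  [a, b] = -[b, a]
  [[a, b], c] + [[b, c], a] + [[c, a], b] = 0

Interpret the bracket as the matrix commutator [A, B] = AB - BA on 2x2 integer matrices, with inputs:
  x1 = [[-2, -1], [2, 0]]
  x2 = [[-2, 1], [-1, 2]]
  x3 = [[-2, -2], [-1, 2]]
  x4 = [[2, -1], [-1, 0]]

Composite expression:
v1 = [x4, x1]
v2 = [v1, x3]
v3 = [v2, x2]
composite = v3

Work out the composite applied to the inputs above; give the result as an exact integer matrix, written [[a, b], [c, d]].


[[2, -16], [-8, -2]]

[x4, x1] = [[-3, -4], [-2, 3]]
[[x4, x1], x3] = [[0, -4], [2, 0]]
[[[x4, x1], x3], x2] = [[2, -16], [-8, -2]]


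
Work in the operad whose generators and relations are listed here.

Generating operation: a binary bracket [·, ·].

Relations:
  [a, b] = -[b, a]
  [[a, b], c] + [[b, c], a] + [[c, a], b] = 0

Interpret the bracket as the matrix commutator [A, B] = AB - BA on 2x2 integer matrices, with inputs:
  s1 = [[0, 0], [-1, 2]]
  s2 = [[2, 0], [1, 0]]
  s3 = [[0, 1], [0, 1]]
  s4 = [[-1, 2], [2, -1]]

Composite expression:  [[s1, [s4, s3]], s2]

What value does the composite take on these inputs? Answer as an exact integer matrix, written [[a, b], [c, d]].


[s4, s3] = [[-2, 2], [-2, 2]]
[s1, [s4, s3]] = [[2, -4], [0, -2]]
[[s1, [s4, s3]], s2] = [[-4, 8], [-4, 4]]

[[-4, 8], [-4, 4]]


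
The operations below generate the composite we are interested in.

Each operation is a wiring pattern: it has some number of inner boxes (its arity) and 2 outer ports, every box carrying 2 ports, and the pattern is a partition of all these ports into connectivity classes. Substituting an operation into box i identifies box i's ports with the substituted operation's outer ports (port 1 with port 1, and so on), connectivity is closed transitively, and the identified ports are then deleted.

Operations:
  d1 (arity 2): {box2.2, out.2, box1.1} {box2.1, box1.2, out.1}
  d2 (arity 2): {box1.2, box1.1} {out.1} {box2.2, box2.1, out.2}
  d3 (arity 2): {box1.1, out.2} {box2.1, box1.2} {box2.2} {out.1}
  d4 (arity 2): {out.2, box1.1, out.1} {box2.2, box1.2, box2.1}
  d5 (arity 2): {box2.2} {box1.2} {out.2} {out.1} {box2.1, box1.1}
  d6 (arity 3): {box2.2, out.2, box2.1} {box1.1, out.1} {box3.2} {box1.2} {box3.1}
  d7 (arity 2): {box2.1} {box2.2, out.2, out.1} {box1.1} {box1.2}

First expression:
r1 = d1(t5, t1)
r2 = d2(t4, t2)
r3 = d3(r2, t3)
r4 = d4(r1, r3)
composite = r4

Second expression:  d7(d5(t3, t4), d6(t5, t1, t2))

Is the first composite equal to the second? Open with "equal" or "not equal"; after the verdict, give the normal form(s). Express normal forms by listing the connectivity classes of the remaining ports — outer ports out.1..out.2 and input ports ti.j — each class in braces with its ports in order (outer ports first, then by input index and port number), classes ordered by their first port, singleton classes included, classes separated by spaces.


The first expression, normalized: {out.1, out.2, t1.1, t5.2} {t1.2, t5.1} {t2.1, t2.2, t3.1} {t3.2} {t4.1, t4.2}
The second expression, normalized: {out.1, out.2, t1.1, t1.2} {t2.1} {t2.2} {t3.1, t4.1} {t3.2} {t4.2} {t5.1} {t5.2}
They disagree, so not equal.

not equal — first {out.1, out.2, t1.1, t5.2} {t1.2, t5.1} {t2.1, t2.2, t3.1} {t3.2} {t4.1, t4.2}, second {out.1, out.2, t1.1, t1.2} {t2.1} {t2.2} {t3.1, t4.1} {t3.2} {t4.2} {t5.1} {t5.2}


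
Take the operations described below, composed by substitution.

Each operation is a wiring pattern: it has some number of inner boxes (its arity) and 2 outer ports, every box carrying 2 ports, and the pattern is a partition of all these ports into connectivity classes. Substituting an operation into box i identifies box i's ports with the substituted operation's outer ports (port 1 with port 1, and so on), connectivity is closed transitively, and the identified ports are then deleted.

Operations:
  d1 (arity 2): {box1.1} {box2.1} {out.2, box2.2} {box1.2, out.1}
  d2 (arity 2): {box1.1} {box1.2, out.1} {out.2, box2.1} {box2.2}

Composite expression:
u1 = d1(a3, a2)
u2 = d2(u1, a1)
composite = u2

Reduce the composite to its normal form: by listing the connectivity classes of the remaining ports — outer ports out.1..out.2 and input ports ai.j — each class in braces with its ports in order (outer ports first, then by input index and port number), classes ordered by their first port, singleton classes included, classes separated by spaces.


Reachability decides: close wires over d2-identified ports.
the subtree at d1 composes to {out.1, a3.2} {out.2, a2.2} {a2.1} {a3.1} on (a3, a2); out.j = own outer ports
the subtree at d2 composes to {out.1, a2.2} {out.2, a1.1} {a1.2} {a2.1} {a3.1} {a3.2} on (a3, a2, a1); out.j = own outer ports

{out.1, a2.2} {out.2, a1.1} {a1.2} {a2.1} {a3.1} {a3.2}


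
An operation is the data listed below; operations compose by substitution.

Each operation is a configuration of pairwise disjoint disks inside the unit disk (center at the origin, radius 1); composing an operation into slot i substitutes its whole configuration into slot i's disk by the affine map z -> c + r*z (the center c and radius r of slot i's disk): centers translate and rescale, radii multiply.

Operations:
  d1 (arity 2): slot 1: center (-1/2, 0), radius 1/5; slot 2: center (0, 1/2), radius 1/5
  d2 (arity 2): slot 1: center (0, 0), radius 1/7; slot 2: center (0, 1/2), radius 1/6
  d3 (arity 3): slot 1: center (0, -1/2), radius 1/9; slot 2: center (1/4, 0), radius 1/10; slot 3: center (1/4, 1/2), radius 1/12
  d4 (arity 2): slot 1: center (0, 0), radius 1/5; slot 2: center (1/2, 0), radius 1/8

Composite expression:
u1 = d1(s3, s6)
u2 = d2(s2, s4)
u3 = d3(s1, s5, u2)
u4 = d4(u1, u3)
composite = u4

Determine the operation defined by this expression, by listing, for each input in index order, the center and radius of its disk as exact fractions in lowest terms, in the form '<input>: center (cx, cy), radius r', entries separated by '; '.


s1: center (1/2, -1/16), radius 1/72; s2: center (17/32, 1/16), radius 1/672; s3: center (-1/10, 0), radius 1/25; s4: center (17/32, 13/192), radius 1/576; s5: center (17/32, 0), radius 1/80; s6: center (0, 1/10), radius 1/25

Below d4, radii multiply path by path; the s-disk centers shift.
for s3, the 2-step affine chain lands on center (-1/10, 0), radius 1/25
for s6, the 2-step affine chain lands on center (0, 1/10), radius 1/25
for s1, the 2-step affine chain lands on center (1/2, -1/16), radius 1/72
for s5, the 2-step affine chain lands on center (17/32, 0), radius 1/80
for s2, the 3-step affine chain lands on center (17/32, 1/16), radius 1/672
for s4, the 3-step affine chain lands on center (17/32, 13/192), radius 1/576


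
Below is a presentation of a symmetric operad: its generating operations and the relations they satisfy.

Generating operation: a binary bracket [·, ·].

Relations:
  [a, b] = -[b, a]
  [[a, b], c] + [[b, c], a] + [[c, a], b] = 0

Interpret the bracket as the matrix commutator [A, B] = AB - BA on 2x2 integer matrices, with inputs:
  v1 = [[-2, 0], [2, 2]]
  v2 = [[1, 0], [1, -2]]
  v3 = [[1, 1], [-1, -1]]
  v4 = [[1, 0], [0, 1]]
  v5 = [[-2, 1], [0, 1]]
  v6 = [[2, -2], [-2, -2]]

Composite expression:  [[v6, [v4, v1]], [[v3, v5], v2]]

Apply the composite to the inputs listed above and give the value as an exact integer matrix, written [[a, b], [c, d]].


[[0, 0], [0, 0]]

[v4, v1] = [[0, 0], [0, 0]]
[v6, [v4, v1]] = [[0, 0], [0, 0]]
[v3, v5] = [[1, 5], [3, -1]]
[[v3, v5], v2] = [[5, -15], [7, -5]]
[[v6, [v4, v1]], [[v3, v5], v2]] = [[0, 0], [0, 0]]


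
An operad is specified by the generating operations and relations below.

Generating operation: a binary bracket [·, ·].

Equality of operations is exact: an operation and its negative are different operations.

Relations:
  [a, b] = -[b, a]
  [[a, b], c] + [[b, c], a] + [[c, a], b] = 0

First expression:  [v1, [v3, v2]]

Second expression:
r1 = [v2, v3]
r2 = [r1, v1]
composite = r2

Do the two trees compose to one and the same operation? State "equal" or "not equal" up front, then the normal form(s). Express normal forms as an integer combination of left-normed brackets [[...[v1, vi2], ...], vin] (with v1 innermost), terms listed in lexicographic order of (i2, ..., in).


The first expression reduces to -[[v1, v2], v3] + [[v1, v3], v2]
The second expression reduces to -[[v1, v2], v3] + [[v1, v3], v2]
Both agree, so they are equal.

equal; both compose to -[[v1, v2], v3] + [[v1, v3], v2]


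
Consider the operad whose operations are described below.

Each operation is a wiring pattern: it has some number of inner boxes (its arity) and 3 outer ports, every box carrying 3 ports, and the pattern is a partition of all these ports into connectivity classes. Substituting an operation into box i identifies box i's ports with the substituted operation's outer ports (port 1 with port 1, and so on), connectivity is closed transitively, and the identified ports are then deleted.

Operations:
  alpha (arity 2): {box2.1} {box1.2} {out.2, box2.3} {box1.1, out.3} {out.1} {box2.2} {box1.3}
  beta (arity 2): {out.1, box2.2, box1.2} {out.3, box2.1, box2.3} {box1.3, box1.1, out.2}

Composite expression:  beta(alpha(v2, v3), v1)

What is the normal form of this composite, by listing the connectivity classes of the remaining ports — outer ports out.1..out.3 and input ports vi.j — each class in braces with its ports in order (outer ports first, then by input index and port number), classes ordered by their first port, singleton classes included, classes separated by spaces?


{out.1, v1.2, v3.3} {out.2, v2.1} {out.3, v1.1, v1.3} {v2.2} {v2.3} {v3.1} {v3.2}

Two ports join when wires chain via beta-identified ports.
after alpha, the pattern on (v2, v3) reads {out.1} {out.2, v3.3} {out.3, v2.1} {v2.2} {v2.3} {v3.1} {v3.2} (out.j = its outer ports)
after beta, the pattern on (v2, v3, v1) reads {out.1, v1.2, v3.3} {out.2, v2.1} {out.3, v1.1, v1.3} {v2.2} {v2.3} {v3.1} {v3.2} (out.j = its outer ports)


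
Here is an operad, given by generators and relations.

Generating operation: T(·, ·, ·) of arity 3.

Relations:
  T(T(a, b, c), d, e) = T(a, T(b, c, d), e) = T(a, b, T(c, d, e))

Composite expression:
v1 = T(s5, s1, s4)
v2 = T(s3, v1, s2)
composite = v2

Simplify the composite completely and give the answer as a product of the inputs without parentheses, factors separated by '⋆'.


s3 ⋆ s5 ⋆ s1 ⋆ s4 ⋆ s2

Under associativity of T, the answer is the s's in reading order.
T(s5, s1, s4) unparenthesizes to s5 ⋆ s1 ⋆ s4
T(s3, T(s5, s1, s4), s2) unparenthesizes to s3 ⋆ s5 ⋆ s1 ⋆ s4 ⋆ s2


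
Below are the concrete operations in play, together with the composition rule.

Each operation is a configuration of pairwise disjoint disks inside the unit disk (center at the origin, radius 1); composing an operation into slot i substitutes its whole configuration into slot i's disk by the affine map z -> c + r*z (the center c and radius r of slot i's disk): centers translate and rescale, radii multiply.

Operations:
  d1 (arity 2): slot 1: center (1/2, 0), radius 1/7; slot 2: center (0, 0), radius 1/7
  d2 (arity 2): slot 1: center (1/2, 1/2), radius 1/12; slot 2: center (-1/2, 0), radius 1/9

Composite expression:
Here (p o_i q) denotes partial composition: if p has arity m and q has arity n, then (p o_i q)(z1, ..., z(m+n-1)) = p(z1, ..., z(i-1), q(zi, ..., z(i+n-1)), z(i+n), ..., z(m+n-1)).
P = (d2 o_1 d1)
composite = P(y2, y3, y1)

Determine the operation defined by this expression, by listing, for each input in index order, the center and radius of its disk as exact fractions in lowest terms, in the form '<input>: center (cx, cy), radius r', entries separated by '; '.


y1: center (-1/2, 0), radius 1/9; y2: center (13/24, 1/2), radius 1/84; y3: center (1/2, 1/2), radius 1/84

Affine substitution under d2: radii multiply and y-centers shift.
tracing y2 down its 2-map path: center (13/24, 1/2), radius 1/84
tracing y3 down its 2-map path: center (1/2, 1/2), radius 1/84
tracing y1 down its 1-map path: center (-1/2, 0), radius 1/9


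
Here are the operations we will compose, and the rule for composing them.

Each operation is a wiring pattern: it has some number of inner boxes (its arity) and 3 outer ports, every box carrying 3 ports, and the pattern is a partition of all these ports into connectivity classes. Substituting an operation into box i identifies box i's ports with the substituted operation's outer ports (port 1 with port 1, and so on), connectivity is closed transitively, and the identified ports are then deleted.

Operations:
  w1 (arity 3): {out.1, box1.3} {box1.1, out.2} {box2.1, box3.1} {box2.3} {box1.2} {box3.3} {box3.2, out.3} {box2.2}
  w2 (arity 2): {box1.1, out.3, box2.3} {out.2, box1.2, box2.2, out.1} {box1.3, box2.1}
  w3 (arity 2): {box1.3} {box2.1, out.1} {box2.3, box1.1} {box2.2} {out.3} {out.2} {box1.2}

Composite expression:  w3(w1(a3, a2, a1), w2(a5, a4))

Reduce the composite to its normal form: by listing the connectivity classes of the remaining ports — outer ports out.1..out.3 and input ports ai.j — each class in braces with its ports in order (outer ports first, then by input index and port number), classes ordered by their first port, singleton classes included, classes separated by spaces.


{out.1, a4.2, a5.2} {out.2} {out.3} {a1.1, a2.1} {a1.2} {a1.3} {a2.2} {a2.3} {a3.1} {a3.2} {a3.3, a4.3, a5.1} {a4.1, a5.3}

Reachability decides: close wires over w3-identified ports.
after w1, the pattern on (a3, a2, a1) reads {out.1, a3.3} {out.2, a3.1} {out.3, a1.2} {a1.1, a2.1} {a1.3} {a2.2} {a2.3} {a3.2} (out.j = its outer ports)
after w2, the pattern on (a5, a4) reads {out.1, out.2, a4.2, a5.2} {out.3, a4.3, a5.1} {a4.1, a5.3} (out.j = its outer ports)
after w3, the pattern on (a3, a2, a1, a5, a4) reads {out.1, a4.2, a5.2} {out.2} {out.3} {a1.1, a2.1} {a1.2} {a1.3} {a2.2} {a2.3} {a3.1} {a3.2} {a3.3, a4.3, a5.1} {a4.1, a5.3} (out.j = its outer ports)


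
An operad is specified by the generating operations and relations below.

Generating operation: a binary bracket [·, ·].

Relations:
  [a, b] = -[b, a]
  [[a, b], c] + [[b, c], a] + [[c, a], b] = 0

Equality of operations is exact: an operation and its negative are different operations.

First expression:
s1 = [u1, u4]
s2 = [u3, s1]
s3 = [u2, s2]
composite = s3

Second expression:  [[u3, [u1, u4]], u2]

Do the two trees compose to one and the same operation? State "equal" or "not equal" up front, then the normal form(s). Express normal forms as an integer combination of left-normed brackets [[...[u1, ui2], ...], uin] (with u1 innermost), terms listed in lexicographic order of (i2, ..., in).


The first composite normalizes to [[[u1, u4], u3], u2]
The second composite normalizes to -[[[u1, u4], u3], u2]
The normal forms differ: not equal.

not equal — first [[[u1, u4], u3], u2], second -[[[u1, u4], u3], u2]


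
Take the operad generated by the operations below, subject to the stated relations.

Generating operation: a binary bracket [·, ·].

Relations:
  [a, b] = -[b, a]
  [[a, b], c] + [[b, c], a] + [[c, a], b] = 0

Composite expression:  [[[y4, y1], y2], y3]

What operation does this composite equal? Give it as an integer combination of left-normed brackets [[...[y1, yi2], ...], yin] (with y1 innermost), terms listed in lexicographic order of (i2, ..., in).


-[[[y1, y4], y2], y3]


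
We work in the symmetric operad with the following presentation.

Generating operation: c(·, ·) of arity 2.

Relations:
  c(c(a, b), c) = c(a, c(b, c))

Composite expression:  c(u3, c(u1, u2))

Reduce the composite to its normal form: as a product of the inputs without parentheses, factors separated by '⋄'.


Every regrouping of c is equal, so read the u-inputs in written order.
c(u1, u2) flattens to u1 ⋄ u2
c(u3, c(u1, u2)) flattens to u3 ⋄ u1 ⋄ u2

u3 ⋄ u1 ⋄ u2


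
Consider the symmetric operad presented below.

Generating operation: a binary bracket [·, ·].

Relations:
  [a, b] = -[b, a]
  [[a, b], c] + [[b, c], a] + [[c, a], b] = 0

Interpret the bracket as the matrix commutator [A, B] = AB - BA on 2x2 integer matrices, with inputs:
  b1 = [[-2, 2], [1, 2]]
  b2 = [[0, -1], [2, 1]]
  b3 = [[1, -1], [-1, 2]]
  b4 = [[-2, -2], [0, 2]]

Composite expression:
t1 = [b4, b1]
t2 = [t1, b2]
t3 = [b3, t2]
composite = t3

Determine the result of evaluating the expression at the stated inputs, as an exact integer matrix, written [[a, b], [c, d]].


[[-16, -44], [60, 16]]


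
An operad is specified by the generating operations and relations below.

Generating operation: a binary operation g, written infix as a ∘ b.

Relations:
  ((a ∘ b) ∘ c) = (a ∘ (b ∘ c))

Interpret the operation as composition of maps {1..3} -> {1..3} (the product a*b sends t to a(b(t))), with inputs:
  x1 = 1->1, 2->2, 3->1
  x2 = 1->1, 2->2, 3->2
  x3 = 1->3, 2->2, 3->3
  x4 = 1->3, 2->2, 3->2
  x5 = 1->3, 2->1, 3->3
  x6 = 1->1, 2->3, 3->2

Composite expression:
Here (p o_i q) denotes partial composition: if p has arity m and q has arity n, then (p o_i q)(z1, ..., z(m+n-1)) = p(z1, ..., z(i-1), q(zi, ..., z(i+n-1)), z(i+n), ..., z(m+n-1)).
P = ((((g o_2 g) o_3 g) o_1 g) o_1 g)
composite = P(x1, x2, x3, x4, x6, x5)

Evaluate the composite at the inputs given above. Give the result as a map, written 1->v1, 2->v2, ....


1->2, 2->2, 3->2

(x1 ∘ x2) = 1->1, 2->2, 3->2
((x1 ∘ x2) ∘ x3) = 1->2, 2->2, 3->2
(x6 ∘ x5) = 1->2, 2->1, 3->2
(x4 ∘ (x6 ∘ x5)) = 1->2, 2->3, 3->2
(((x1 ∘ x2) ∘ x3) ∘ (x4 ∘ (x6 ∘ x5))) = 1->2, 2->2, 3->2


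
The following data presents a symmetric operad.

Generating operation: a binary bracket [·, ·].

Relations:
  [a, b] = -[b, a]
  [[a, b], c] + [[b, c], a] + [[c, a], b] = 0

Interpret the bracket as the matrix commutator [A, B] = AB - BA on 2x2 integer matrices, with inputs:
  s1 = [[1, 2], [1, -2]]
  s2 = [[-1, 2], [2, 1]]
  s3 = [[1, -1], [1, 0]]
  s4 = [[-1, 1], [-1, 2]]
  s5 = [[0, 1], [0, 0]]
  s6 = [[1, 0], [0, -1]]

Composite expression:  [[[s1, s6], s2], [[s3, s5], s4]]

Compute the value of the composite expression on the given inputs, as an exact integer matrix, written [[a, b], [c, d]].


[[20, -40], [-40, -20]]

[s1, s6] = [[0, -4], [2, 0]]
[[s1, s6], s2] = [[-12, -8], [-4, 12]]
[s3, s5] = [[-1, 1], [0, 1]]
[[s3, s5], s4] = [[-1, 1], [-2, 1]]
[[[s1, s6], s2], [[s3, s5], s4]] = [[20, -40], [-40, -20]]


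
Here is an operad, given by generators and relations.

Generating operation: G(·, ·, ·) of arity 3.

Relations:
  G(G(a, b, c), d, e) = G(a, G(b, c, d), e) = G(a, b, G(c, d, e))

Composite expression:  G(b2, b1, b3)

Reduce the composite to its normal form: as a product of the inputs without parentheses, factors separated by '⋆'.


b2 ⋆ b1 ⋆ b3

Key point: G is associative — brackets drop, the b-order remains.
G(b2, b1, b3) linearizes to b2 ⋆ b1 ⋆ b3


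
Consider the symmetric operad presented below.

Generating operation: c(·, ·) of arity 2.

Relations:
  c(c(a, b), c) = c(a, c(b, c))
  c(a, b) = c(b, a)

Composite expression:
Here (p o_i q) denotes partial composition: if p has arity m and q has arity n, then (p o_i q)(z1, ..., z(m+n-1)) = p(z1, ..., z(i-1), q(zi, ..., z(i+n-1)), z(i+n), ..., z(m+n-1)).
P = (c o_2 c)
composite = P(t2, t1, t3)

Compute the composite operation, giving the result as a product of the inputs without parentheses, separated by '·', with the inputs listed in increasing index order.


t1 · t2 · t3


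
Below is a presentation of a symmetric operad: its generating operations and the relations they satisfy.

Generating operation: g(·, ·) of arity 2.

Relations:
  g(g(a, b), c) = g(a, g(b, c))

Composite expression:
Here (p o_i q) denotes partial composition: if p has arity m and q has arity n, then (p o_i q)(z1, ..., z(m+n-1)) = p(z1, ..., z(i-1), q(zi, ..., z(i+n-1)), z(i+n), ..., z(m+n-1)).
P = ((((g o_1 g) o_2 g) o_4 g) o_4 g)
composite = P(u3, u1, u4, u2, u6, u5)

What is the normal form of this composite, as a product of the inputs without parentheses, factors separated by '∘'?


The g-tree's shape is irrelevant; the u-reading-order decides.
g(u1, u4) collapses to u1 ∘ u4
g(u3, g(u1, u4)) collapses to u3 ∘ u1 ∘ u4
g(u2, u6) collapses to u2 ∘ u6
g(g(u2, u6), u5) collapses to u2 ∘ u6 ∘ u5
g(g(u3, g(u1, u4)), g(g(u2, u6), u5)) collapses to u3 ∘ u1 ∘ u4 ∘ u2 ∘ u6 ∘ u5

u3 ∘ u1 ∘ u4 ∘ u2 ∘ u6 ∘ u5


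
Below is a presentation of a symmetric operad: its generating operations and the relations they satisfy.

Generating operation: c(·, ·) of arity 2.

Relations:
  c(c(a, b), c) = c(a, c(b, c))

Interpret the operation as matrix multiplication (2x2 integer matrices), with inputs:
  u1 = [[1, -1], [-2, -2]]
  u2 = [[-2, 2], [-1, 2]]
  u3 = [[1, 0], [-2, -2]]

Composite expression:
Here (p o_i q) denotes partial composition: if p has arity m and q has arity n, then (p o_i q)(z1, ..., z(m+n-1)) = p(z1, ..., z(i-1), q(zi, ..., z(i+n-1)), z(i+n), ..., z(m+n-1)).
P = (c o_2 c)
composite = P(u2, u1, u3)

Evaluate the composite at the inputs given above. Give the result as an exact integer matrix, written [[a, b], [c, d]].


[[-2, 4], [1, 6]]

c(u1, u3) = [[3, 2], [2, 4]]
c(u2, c(u1, u3)) = [[-2, 4], [1, 6]]


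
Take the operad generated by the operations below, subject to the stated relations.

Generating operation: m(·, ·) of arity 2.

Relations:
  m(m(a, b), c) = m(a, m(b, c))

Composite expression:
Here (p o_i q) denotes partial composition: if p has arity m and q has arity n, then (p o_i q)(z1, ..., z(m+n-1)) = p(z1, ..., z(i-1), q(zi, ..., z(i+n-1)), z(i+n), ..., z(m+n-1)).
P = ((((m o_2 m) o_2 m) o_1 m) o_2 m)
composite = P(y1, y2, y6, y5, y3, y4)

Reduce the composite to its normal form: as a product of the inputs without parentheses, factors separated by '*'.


All parenthesizations of m agree; list the y-inputs left to right.
m(y2, y6) spells out as y2 * y6
m(y1, m(y2, y6)) spells out as y1 * y2 * y6
m(y5, y3) spells out as y5 * y3
m(m(y5, y3), y4) spells out as y5 * y3 * y4
m(m(y1, m(y2, y6)), m(m(y5, y3), y4)) spells out as y1 * y2 * y6 * y5 * y3 * y4

y1 * y2 * y6 * y5 * y3 * y4


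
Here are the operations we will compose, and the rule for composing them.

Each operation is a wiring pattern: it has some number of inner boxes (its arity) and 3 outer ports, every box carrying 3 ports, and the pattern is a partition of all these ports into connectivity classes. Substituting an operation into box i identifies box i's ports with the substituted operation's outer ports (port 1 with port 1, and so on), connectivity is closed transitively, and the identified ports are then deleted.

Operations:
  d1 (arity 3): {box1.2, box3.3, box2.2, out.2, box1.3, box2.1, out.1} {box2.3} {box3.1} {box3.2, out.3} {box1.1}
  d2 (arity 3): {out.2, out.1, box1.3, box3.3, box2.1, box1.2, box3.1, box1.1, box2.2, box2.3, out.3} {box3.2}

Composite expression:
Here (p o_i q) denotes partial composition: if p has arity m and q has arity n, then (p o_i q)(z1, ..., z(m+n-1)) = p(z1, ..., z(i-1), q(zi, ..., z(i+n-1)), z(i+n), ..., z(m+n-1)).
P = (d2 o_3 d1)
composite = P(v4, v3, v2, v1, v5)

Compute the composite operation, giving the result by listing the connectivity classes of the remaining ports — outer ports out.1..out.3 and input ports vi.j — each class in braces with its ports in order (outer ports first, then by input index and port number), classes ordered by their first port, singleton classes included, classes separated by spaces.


After gluing at d2, chains via deleted ports link the v-ports.
the subtree at d1 composes to {out.1, out.2, v1.1, v1.2, v2.2, v2.3, v5.3} {out.3, v5.2} {v1.3} {v2.1} {v5.1} on (v2, v1, v5); out.j = own outer ports
the subtree at d2 composes to {out.1, out.2, out.3, v1.1, v1.2, v2.2, v2.3, v3.1, v3.2, v3.3, v4.1, v4.2, v4.3, v5.2, v5.3} {v1.3} {v2.1} {v5.1} on (v4, v3, v2, v1, v5); out.j = own outer ports

{out.1, out.2, out.3, v1.1, v1.2, v2.2, v2.3, v3.1, v3.2, v3.3, v4.1, v4.2, v4.3, v5.2, v5.3} {v1.3} {v2.1} {v5.1}
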